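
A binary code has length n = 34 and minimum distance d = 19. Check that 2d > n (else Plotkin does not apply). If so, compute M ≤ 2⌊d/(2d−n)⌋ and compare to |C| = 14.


Plotkin bound M ≤ 8; given |C| = 14 > bound (violated).

Check applicability: 2d = 38, n = 34.
2d − n = 4 > 0, so Plotkin applies.
Compute d/(2d−n) = 19/4 ≈ 4.7500.
⌊d/(2d−n)⌋ = 4.
Plotkin bound: M ≤ 2·4 = 8.
Given |C| = 14, check: VIOLATED.
This |C| is above the Plotkin bound, so no binary code with n = 34, d = 19 and 14 codewords exists.


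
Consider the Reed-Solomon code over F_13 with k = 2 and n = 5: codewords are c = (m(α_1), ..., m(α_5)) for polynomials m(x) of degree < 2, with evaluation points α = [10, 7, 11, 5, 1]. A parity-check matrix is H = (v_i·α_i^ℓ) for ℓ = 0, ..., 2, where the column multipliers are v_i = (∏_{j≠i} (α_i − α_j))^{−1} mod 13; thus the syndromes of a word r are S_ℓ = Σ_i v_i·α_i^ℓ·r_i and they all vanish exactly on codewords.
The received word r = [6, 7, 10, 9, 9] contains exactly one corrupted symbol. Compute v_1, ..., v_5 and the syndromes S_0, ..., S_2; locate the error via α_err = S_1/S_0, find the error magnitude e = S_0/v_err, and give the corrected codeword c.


S = (7, 9, 6), error at position 4, error magnitude e = 10, c = [6, 7, 10, 12, 9].

Step 1: column multipliers v_i = (∏_{j≠i}(α_i − α_j))^{−1} mod 13.
  i = 1 (α = 10): (10−7)(10−11)(10−5)(10−1) = 3·(−1)·5·9 = −135 ≡ 8, so v_1 = 8^{−1} = 5 (mod 13).
  i = 2 (α = 7): (7−10)(7−11)(7−5)(7−1) = (−3)·(−4)·2·6 = 144 ≡ 1, so v_2 = 1^{−1} = 1 (mod 13).
  i = 3 (α = 11): (11−10)(11−7)(11−5)(11−1) = 1·4·6·10 = 240 ≡ 6, so v_3 = 6^{−1} = 11 (mod 13).
  i = 4 (α = 5): (5−10)(5−7)(5−11)(5−1) = (−5)·(−2)·(−6)·4 = −240 ≡ 7, so v_4 = 7^{−1} = 2 (mod 13).
  i = 5 (α = 1): (1−10)(1−7)(1−11)(1−5) = (−9)·(−6)·(−10)·(−4) = 2160 ≡ 2, so v_5 = 2^{−1} = 7 (mod 13).
  v = [5, 1, 11, 2, 7].
Step 2: syndromes of r = [6, 7, 10, 9, 9] (all sums mod 13).
  S_0 = Σ v_i r_i = 5·6 + 1·7 + 11·10 + 2·9 + 7·9 = 228 ≡ 7.
  S_1 = Σ v_i α_i r_i = 5·10·6 + 1·7·7 + 11·11·10 + 2·5·9 + 7·1·9 = 1712 ≡ 9.
  α_i^2 mod 13 = [9, 10, 4, 12, 1].
  S_2 = Σ v_i α_i^2 r_i = 5·9·6 + 1·10·7 + 11·4·10 + 2·12·9 + 7·1·9 = 1059 ≡ 6.
  S = (7, 9, 6) ≠ 0, so r is not a codeword (an error is present).
Step 3: locate the error. For a single error e at position i, S_ℓ = v_i·e·α_i^ℓ, so α_err = S_1/S_0.
  S_0^{−1} = 7^{−1} = 2 (mod 13), so α_err = 9·2 = 18 ≡ 5 = α_4. Error position i = 4.
  Consistency check: S_2/S_1 = 6·3 = 18 ≡ 5 = α_err ✓ (single-error assumption holds).
Step 4: error magnitude e = S_0/v_4 = S_0·∏_{j≠4}(α_4 − α_j) = 7·7 = 49 ≡ 10 (mod 13).
Step 5: correct position 4: c_4 = r_4 − e = 9 − 10 ≡ 12 (mod 13). Hence c = [6, 7, 10, 12, 9].
  Check: interpolating c through the α_i gives m(x) = 5 + 4·x (degree < 2) with m(α_i) = c_i for every i, so c is indeed a codeword.


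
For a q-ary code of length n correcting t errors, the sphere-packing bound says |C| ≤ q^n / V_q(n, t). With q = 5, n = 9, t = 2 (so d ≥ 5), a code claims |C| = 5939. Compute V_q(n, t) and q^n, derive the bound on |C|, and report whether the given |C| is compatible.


V_q(n, t) = 613, q^n = 1953125, Hamming bound = 3186, |C| = 5939 > bound (violated).

Step 1: Compute V_q(n, t) = Σ_{j=0}^2 C(n, j) (q−1)^j.
  j = 0: C(9,0)·(4)^0 = 1·1 = 1.
  j = 1: C(9,1)·(4)^1 = 9·4 = 36.
  j = 2: C(9,2)·(4)^2 = 36·16 = 576.
  V_q(n, t) = 1 + 36 + 576 = 613.
Step 2: q^n = 5^9 = 1953125.
Step 3: Hamming bound ⌊q^n / V_q(n,t)⌋ = ⌊1953125/613⌋ = 3186.
Step 4: Compare |C| = 5939 to 3186: violated.
The claimed |C| lies above the Hamming bound, so no 5-ary code of length 9 with d ≥ 5 can have 5939 codewords.


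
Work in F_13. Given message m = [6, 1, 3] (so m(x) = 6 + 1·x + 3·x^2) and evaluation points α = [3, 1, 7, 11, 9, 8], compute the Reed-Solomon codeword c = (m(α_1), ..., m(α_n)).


c = [10, 10, 4, 3, 11, 11]

Message polynomial: m(x) = 6 + 1·x + 3·x^2 (mod 13).
For each evaluation point α_i, compute m(α_i) mod 13:
  α_1 = 3: Horner steps 3 → 10 → 10, so m(3) = 10.
  α_2 = 1: Horner steps 3 → 4 → 10, so m(1) = 10.
  α_3 = 7: Horner steps 3 → 9 → 4, so m(7) = 4.
  α_4 = 11: Horner steps 3 → 8 → 3, so m(11) = 3.
  α_5 = 9: Horner steps 3 → 2 → 11, so m(9) = 11.
  α_6 = 8: Horner steps 3 → 12 → 11, so m(8) = 11.
Codeword c = [10, 10, 4, 3, 11, 11] ∈ F_13^6.


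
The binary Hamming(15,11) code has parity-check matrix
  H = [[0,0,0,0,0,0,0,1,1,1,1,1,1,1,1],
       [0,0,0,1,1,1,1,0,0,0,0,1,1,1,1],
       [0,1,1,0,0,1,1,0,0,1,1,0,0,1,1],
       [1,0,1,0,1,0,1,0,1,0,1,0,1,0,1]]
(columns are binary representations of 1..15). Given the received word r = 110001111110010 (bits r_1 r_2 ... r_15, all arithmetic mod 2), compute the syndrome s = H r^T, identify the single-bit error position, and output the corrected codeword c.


s = (1, 1, 0, 0)^T, error position = 12, corrected codeword c = 110001111111010

Compute s = H r^T mod 2 one row at a time:
  s_1 = 1 + 1 + 1 + 1 + 0 + 0 + 1 + 0 = 5 ≡ 1 (mod 2).
  s_2 = 0 + 0 + 1 + 1 + 0 + 0 + 1 + 0 = 3 ≡ 1 (mod 2).
  s_3 = 1 + 0 + 1 + 1 + 1 + 1 + 1 + 0 = 6 ≡ 0 (mod 2).
  s_4 = 1 + 0 + 0 + 1 + 1 + 1 + 0 + 0 = 4 ≡ 0 (mod 2).
s = (1, 1, 0, 0)^T — this equals column 12 of H (binary 1100), so error is at position 12.
Correct: flip bit 12 of r = 110001111110010 to get c = 110001111111010.


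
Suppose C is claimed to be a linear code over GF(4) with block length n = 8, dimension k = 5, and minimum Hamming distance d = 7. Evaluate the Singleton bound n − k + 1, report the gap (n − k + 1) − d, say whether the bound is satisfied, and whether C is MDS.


Singleton RHS = n − k + 1 = 4, slack = -3, bound violated (no such code; not MDS).

Singleton bound: d ≤ n − k + 1.
Here n = 8, k = 5, so n − k + 1 = 4.
Given d = 7, check d ≤ 4: NO.
Slack = (n − k + 1) − d = -3.
The slack is negative: d = 7 exceeds n − k + 1 = 4 by 3, so the Singleton bound is violated and no linear [8, 5, 7]_4 code can exist. In particular it is not MDS (MDS requires d = n − k + 1 exactly).
Description: the claimed parameters are [8, 5, 7]_4; such a code would be impossible (violates the Singleton bound).


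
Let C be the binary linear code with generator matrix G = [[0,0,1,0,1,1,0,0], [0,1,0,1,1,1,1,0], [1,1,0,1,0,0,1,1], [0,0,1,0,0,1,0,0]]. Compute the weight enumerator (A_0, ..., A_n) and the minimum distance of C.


Weight distribution: A_0 = 1, A_1 = 1, A_2 = 1, A_3 = 3, A_4 = 4, A_5 = 3, A_6 = 1, A_7 = 1, A_8 = 1. Minimum distance d = 1.

Enumerate all 2^4 = 16 messages m ∈ F_2^4.
For each, compute codeword c = mG in F_2^8, then tally its weight.
  m = 0000 → c = 00000000, weight = 0.
  m = 1000 → c = 00101100, weight = 3.
  m = 0100 → c = 01011110, weight = 5.
  m = 1100 → c = 01110010, weight = 4.
  m = 0010 → c = 11010011, weight = 5.
  m = 1010 → c = 11111111, weight = 8.
  m = 0110 → c = 10001101, weight = 4.
  m = 1110 → c = 10100001, weight = 3.
  m = 0001 → c = 00100100, weight = 2.
  m = 1001 → c = 00001000, weight = 1.
  m = 0101 → c = 01111010, weight = 5.
  m = 1101 → c = 01010110, weight = 4.
  m = 0011 → c = 11110111, weight = 7.
  m = 1011 → c = 11011011, weight = 6.
  m = 0111 → c = 10101001, weight = 4.
  m = 1111 → c = 10000101, weight = 3.
Tally weights:
  weight 0: 1 codewords.
  weight 1: 1 codewords.
  weight 2: 1 codewords.
  weight 3: 3 codewords.
  weight 4: 4 codewords.
  weight 5: 3 codewords.
  weight 6: 1 codewords.
  weight 7: 1 codewords.
  weight 8: 1 codewords.
Minimum distance d = smallest w > 0 with A_w > 0 = 1.
Sanity: Σ A_w = 16 = 2^4 = 16 ✓.


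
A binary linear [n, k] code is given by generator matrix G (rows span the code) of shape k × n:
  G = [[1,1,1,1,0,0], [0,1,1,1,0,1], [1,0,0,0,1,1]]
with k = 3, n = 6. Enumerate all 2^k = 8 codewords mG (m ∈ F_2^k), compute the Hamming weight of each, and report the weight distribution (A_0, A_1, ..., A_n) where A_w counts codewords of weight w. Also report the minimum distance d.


Weight distribution: A_0 = 1, A_1 = 1, A_2 = 1, A_3 = 1, A_4 = 2, A_5 = 2. Minimum distance d = 1.

Enumerate all 2^3 = 8 messages m ∈ F_2^3.
For each, compute codeword c = mG in F_2^6, then tally its weight.
  m = 000 → c = 000000, weight = 0.
  m = 100 → c = 111100, weight = 4.
  m = 010 → c = 011101, weight = 4.
  m = 110 → c = 100001, weight = 2.
  m = 001 → c = 100011, weight = 3.
  m = 101 → c = 011111, weight = 5.
  m = 011 → c = 111110, weight = 5.
  m = 111 → c = 000010, weight = 1.
Tally weights:
  weight 0: 1 codewords.
  weight 1: 1 codewords.
  weight 2: 1 codewords.
  weight 3: 1 codewords.
  weight 4: 2 codewords.
  weight 5: 2 codewords.
Minimum distance d = smallest w > 0 with A_w > 0 = 1.
Sanity: Σ A_w = 8 = 2^3 = 8 ✓.


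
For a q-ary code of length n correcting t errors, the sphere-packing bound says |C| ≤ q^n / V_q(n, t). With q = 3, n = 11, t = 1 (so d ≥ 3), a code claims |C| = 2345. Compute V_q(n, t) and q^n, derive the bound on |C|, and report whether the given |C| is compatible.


V_q(n, t) = 23, q^n = 177147, Hamming bound = 7702, |C| = 2345 ≤ bound (satisfied).

Step 1: Compute V_q(n, t) = Σ_{j=0}^1 C(n, j) (q−1)^j.
  j = 0: C(11,0)·(2)^0 = 1·1 = 1.
  j = 1: C(11,1)·(2)^1 = 11·2 = 22.
  V_q(n, t) = 1 + 22 = 23.
Step 2: q^n = 3^11 = 177147.
Step 3: Hamming bound ⌊q^n / V_q(n,t)⌋ = ⌊177147/23⌋ = 7702.
Step 4: Compare |C| = 2345 to 7702: satisfied.
The claimed |C| lies below the Hamming bound.


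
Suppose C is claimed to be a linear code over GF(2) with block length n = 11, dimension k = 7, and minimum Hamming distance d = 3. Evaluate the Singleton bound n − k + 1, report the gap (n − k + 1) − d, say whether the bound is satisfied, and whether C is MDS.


Singleton RHS = n − k + 1 = 5, slack = 2, bound satisfied, not MDS.

Singleton bound: d ≤ n − k + 1.
Here n = 11, k = 7, so n − k + 1 = 5.
Given d = 3, check d ≤ 5: YES.
Slack = (n − k + 1) − d = 2.
The code is NOT MDS (slack = 2 > 0).
Description: the claimed parameters are [11, 7, 3]_2; such a code would be non-MDS.


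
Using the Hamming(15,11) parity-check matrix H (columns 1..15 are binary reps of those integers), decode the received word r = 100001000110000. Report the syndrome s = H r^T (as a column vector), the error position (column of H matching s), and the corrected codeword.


s = (0, 1, 1, 0)^T, error position = 6, corrected codeword c = 100000000110000

Compute s = H r^T mod 2 one row at a time:
  s_1 = 0 + 0 + 1 + 1 + 0 + 0 + 0 + 0 = 2 ≡ 0 (mod 2).
  s_2 = 0 + 0 + 1 + 0 + 0 + 0 + 0 + 0 = 1 ≡ 1 (mod 2).
  s_3 = 0 + 0 + 1 + 0 + 1 + 1 + 0 + 0 = 3 ≡ 1 (mod 2).
  s_4 = 1 + 0 + 0 + 0 + 0 + 1 + 0 + 0 = 2 ≡ 0 (mod 2).
s = (0, 1, 1, 0)^T — this equals column 6 of H (binary 0110), so error is at position 6.
Correct: flip bit 6 of r = 100001000110000 to get c = 100000000110000.


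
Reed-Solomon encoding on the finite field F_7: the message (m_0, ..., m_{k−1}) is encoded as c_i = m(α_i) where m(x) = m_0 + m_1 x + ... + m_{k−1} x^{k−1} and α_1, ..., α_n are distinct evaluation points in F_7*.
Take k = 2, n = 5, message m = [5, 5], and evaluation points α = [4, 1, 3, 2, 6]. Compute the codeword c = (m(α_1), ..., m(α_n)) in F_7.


c = [4, 3, 6, 1, 0]

Message polynomial: m(x) = 5 + 5·x (mod 7).
For each evaluation point α_i, compute m(α_i) mod 7:
  α_1 = 4: Horner steps 5 → 4, so m(4) = 4.
  α_2 = 1: Horner steps 5 → 3, so m(1) = 3.
  α_3 = 3: Horner steps 5 → 6, so m(3) = 6.
  α_4 = 2: Horner steps 5 → 1, so m(2) = 1.
  α_5 = 6: Horner steps 5 → 0, so m(6) = 0.
Codeword c = [4, 3, 6, 1, 0] ∈ F_7^5.


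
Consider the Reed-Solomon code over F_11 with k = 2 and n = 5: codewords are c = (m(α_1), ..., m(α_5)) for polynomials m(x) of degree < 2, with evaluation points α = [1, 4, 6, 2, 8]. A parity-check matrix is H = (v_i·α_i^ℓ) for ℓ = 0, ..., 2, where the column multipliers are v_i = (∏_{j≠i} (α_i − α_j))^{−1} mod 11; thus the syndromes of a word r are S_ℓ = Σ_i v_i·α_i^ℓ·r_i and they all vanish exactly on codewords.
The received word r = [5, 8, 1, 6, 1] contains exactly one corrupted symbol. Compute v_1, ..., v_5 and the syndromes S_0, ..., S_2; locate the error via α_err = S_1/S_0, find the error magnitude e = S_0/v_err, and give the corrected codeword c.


S = (3, 7, 9), error at position 3, error magnitude e = 2, c = [5, 8, 10, 6, 1].

Step 1: column multipliers v_i = (∏_{j≠i}(α_i − α_j))^{−1} mod 11.
  i = 1 (α = 1): (1−4)(1−6)(1−2)(1−8) = (−3)·(−5)·(−1)·(−7) = 105 ≡ 6, so v_1 = 6^{−1} = 2 (mod 11).
  i = 2 (α = 4): (4−1)(4−6)(4−2)(4−8) = 3·(−2)·2·(−4) = 48 ≡ 4, so v_2 = 4^{−1} = 3 (mod 11).
  i = 3 (α = 6): (6−1)(6−4)(6−2)(6−8) = 5·2·4·(−2) = −80 ≡ 8, so v_3 = 8^{−1} = 7 (mod 11).
  i = 4 (α = 2): (2−1)(2−4)(2−6)(2−8) = 1·(−2)·(−4)·(−6) = −48 ≡ 7, so v_4 = 7^{−1} = 8 (mod 11).
  i = 5 (α = 8): (8−1)(8−4)(8−6)(8−2) = 7·4·2·6 = 336 ≡ 6, so v_5 = 6^{−1} = 2 (mod 11).
  v = [2, 3, 7, 8, 2].
Step 2: syndromes of r = [5, 8, 1, 6, 1] (all sums mod 11).
  S_0 = Σ v_i r_i = 2·5 + 3·8 + 7·1 + 8·6 + 2·1 = 91 ≡ 3.
  S_1 = Σ v_i α_i r_i = 2·1·5 + 3·4·8 + 7·6·1 + 8·2·6 + 2·8·1 = 260 ≡ 7.
  α_i^2 mod 11 = [1, 5, 3, 4, 9].
  S_2 = Σ v_i α_i^2 r_i = 2·1·5 + 3·5·8 + 7·3·1 + 8·4·6 + 2·9·1 = 361 ≡ 9.
  S = (3, 7, 9) ≠ 0, so r is not a codeword (an error is present).
Step 3: locate the error. For a single error e at position i, S_ℓ = v_i·e·α_i^ℓ, so α_err = S_1/S_0.
  S_0^{−1} = 3^{−1} = 4 (mod 11), so α_err = 7·4 = 28 ≡ 6 = α_3. Error position i = 3.
  Consistency check: S_2/S_1 = 9·8 = 72 ≡ 6 = α_err ✓ (single-error assumption holds).
Step 4: error magnitude e = S_0/v_3 = S_0·∏_{j≠3}(α_3 − α_j) = 3·8 = 24 ≡ 2 (mod 11).
Step 5: correct position 3: c_3 = r_3 − e = 1 − 2 ≡ 10 (mod 11). Hence c = [5, 8, 10, 6, 1].
  Check: interpolating c through the α_i gives m(x) = 4 + 1·x (degree < 2) with m(α_i) = c_i for every i, so c is indeed a codeword.


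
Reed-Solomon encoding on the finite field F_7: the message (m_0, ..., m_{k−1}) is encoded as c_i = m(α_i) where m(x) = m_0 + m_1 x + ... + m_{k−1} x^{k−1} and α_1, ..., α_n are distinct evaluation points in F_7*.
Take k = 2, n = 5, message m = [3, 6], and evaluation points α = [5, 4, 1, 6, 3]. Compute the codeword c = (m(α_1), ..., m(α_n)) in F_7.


c = [5, 6, 2, 4, 0]

Message polynomial: m(x) = 3 + 6·x (mod 7).
For each evaluation point α_i, compute m(α_i) mod 7:
  α_1 = 5: Horner steps 6 → 5, so m(5) = 5.
  α_2 = 4: Horner steps 6 → 6, so m(4) = 6.
  α_3 = 1: Horner steps 6 → 2, so m(1) = 2.
  α_4 = 6: Horner steps 6 → 4, so m(6) = 4.
  α_5 = 3: Horner steps 6 → 0, so m(3) = 0.
Codeword c = [5, 6, 2, 4, 0] ∈ F_7^5.


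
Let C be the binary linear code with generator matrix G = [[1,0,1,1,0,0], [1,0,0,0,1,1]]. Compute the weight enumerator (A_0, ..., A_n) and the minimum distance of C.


Weight distribution: A_0 = 1, A_3 = 2, A_4 = 1. Minimum distance d = 3.

Enumerate all 2^2 = 4 messages m ∈ F_2^2.
For each, compute codeword c = mG in F_2^6, then tally its weight.
  m = 00 → c = 000000, weight = 0.
  m = 10 → c = 101100, weight = 3.
  m = 01 → c = 100011, weight = 3.
  m = 11 → c = 001111, weight = 4.
Tally weights:
  weight 0: 1 codewords.
  weight 3: 2 codewords.
  weight 4: 1 codewords.
Minimum distance d = smallest w > 0 with A_w > 0 = 3.
Sanity: Σ A_w = 4 = 2^2 = 4 ✓.


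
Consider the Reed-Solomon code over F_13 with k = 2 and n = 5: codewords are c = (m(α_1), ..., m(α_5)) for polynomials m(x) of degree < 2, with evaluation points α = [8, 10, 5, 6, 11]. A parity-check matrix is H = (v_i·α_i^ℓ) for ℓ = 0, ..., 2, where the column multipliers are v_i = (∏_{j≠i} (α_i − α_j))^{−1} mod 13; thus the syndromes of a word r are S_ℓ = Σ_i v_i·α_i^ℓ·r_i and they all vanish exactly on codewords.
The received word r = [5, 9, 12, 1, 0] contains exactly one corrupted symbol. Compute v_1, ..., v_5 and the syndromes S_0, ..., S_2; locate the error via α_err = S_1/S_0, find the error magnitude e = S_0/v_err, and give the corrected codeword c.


S = (11, 4, 5), error at position 5, error magnitude e = 2, c = [5, 9, 12, 1, 11].

Step 1: column multipliers v_i = (∏_{j≠i}(α_i − α_j))^{−1} mod 13.
  i = 1 (α = 8): (8−10)(8−5)(8−6)(8−11) = (−2)·3·2·(−3) = 36 ≡ 10, so v_1 = 10^{−1} = 4 (mod 13).
  i = 2 (α = 10): (10−8)(10−5)(10−6)(10−11) = 2·5·4·(−1) = −40 ≡ 12, so v_2 = 12^{−1} = 12 (mod 13).
  i = 3 (α = 5): (5−8)(5−10)(5−6)(5−11) = (−3)·(−5)·(−1)·(−6) = 90 ≡ 12, so v_3 = 12^{−1} = 12 (mod 13).
  i = 4 (α = 6): (6−8)(6−10)(6−5)(6−11) = (−2)·(−4)·1·(−5) = −40 ≡ 12, so v_4 = 12^{−1} = 12 (mod 13).
  i = 5 (α = 11): (11−8)(11−10)(11−5)(11−6) = 3·1·6·5 = 90 ≡ 12, so v_5 = 12^{−1} = 12 (mod 13).
  v = [4, 12, 12, 12, 12].
Step 2: syndromes of r = [5, 9, 12, 1, 0] (all sums mod 13).
  S_0 = Σ v_i r_i = 4·5 + 12·9 + 12·12 + 12·1 + 12·0 = 284 ≡ 11.
  S_1 = Σ v_i α_i r_i = 4·8·5 + 12·10·9 + 12·5·12 + 12·6·1 + 12·11·0 = 2032 ≡ 4.
  α_i^2 mod 13 = [12, 9, 12, 10, 4].
  S_2 = Σ v_i α_i^2 r_i = 4·12·5 + 12·9·9 + 12·12·12 + 12·10·1 + 12·4·0 = 3060 ≡ 5.
  S = (11, 4, 5) ≠ 0, so r is not a codeword (an error is present).
Step 3: locate the error. For a single error e at position i, S_ℓ = v_i·e·α_i^ℓ, so α_err = S_1/S_0.
  S_0^{−1} = 11^{−1} = 6 (mod 13), so α_err = 4·6 = 24 ≡ 11 = α_5. Error position i = 5.
  Consistency check: S_2/S_1 = 5·10 = 50 ≡ 11 = α_err ✓ (single-error assumption holds).
Step 4: error magnitude e = S_0/v_5 = S_0·∏_{j≠5}(α_5 − α_j) = 11·12 = 132 ≡ 2 (mod 13).
Step 5: correct position 5: c_5 = r_5 − e = 0 − 2 ≡ 11 (mod 13). Hence c = [5, 9, 12, 1, 11].
  Check: interpolating c through the α_i gives m(x) = 2 + 2·x (degree < 2) with m(α_i) = c_i for every i, so c is indeed a codeword.


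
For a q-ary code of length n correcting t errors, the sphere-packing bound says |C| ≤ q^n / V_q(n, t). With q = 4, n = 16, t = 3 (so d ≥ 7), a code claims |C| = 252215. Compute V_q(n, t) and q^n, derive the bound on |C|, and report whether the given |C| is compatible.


V_q(n, t) = 16249, q^n = 4294967296, Hamming bound = 264321, |C| = 252215 ≤ bound (satisfied).

Step 1: Compute V_q(n, t) = Σ_{j=0}^3 C(n, j) (q−1)^j.
  j = 0: C(16,0)·(3)^0 = 1·1 = 1.
  j = 1: C(16,1)·(3)^1 = 16·3 = 48.
  j = 2: C(16,2)·(3)^2 = 120·9 = 1080.
  j = 3: C(16,3)·(3)^3 = 560·27 = 15120.
  V_q(n, t) = 1 + 48 + 1080 + 15120 = 16249.
Step 2: q^n = 4^16 = 4294967296.
Step 3: Hamming bound ⌊q^n / V_q(n,t)⌋ = ⌊4294967296/16249⌋ = 264321.
Step 4: Compare |C| = 252215 to 264321: satisfied.
The claimed |C| lies below the Hamming bound.


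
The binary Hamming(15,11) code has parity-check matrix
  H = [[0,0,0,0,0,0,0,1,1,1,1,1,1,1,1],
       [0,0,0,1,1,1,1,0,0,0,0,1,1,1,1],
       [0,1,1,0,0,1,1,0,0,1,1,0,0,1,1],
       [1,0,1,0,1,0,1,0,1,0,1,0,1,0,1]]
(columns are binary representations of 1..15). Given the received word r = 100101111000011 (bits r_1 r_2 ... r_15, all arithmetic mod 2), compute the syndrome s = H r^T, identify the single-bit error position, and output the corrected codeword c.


s = (0, 1, 0, 0)^T, error position = 4, corrected codeword c = 100001111000011

Compute s = H r^T mod 2 one row at a time:
  s_1 = 1 + 1 + 0 + 0 + 0 + 0 + 1 + 1 = 4 ≡ 0 (mod 2).
  s_2 = 1 + 0 + 1 + 1 + 0 + 0 + 1 + 1 = 5 ≡ 1 (mod 2).
  s_3 = 0 + 0 + 1 + 1 + 0 + 0 + 1 + 1 = 4 ≡ 0 (mod 2).
  s_4 = 1 + 0 + 0 + 1 + 1 + 0 + 0 + 1 = 4 ≡ 0 (mod 2).
s = (0, 1, 0, 0)^T — this equals column 4 of H (binary 0100), so error is at position 4.
Correct: flip bit 4 of r = 100101111000011 to get c = 100001111000011.


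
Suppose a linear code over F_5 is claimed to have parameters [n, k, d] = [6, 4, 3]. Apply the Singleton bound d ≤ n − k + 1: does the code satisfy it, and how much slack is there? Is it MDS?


Singleton RHS = n − k + 1 = 3, slack = 0, bound satisfied, MDS.

Singleton bound: d ≤ n − k + 1.
Here n = 6, k = 4, so n − k + 1 = 3.
Given d = 3, check d ≤ 3: YES.
Slack = (n − k + 1) − d = 0.
The code is MDS (slack = 0).
Description: the claimed parameters are [6, 4, 3]_5; such a code would be MDS (meets Singleton bound).


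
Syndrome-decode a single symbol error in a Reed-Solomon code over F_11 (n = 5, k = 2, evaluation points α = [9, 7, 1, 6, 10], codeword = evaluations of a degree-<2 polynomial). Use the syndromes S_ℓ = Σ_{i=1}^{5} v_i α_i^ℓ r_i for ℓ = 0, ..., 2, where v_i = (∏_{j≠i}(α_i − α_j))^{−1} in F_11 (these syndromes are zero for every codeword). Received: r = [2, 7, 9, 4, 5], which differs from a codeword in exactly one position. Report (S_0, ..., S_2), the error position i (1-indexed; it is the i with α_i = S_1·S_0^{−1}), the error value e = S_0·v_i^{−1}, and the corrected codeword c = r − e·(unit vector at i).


S = (5, 5, 5), error at position 3, error magnitude e = 9, c = [2, 7, 0, 4, 5].

Step 1: column multipliers v_i = (∏_{j≠i}(α_i − α_j))^{−1} mod 11.
  i = 1 (α = 9): (9−7)(9−1)(9−6)(9−10) = 2·8·3·(−1) = −48 ≡ 7, so v_1 = 7^{−1} = 8 (mod 11).
  i = 2 (α = 7): (7−9)(7−1)(7−6)(7−10) = (−2)·6·1·(−3) = 36 ≡ 3, so v_2 = 3^{−1} = 4 (mod 11).
  i = 3 (α = 1): (1−9)(1−7)(1−6)(1−10) = (−8)·(−6)·(−5)·(−9) = 2160 ≡ 4, so v_3 = 4^{−1} = 3 (mod 11).
  i = 4 (α = 6): (6−9)(6−7)(6−1)(6−10) = (−3)·(−1)·5·(−4) = −60 ≡ 6, so v_4 = 6^{−1} = 2 (mod 11).
  i = 5 (α = 10): (10−9)(10−7)(10−1)(10−6) = 1·3·9·4 = 108 ≡ 9, so v_5 = 9^{−1} = 5 (mod 11).
  v = [8, 4, 3, 2, 5].
Step 2: syndromes of r = [2, 7, 9, 4, 5] (all sums mod 11).
  S_0 = Σ v_i r_i = 8·2 + 4·7 + 3·9 + 2·4 + 5·5 = 104 ≡ 5.
  S_1 = Σ v_i α_i r_i = 8·9·2 + 4·7·7 + 3·1·9 + 2·6·4 + 5·10·5 = 665 ≡ 5.
  α_i^2 mod 11 = [4, 5, 1, 3, 1].
  S_2 = Σ v_i α_i^2 r_i = 8·4·2 + 4·5·7 + 3·1·9 + 2·3·4 + 5·1·5 = 280 ≡ 5.
  S = (5, 5, 5) ≠ 0, so r is not a codeword (an error is present).
Step 3: locate the error. For a single error e at position i, S_ℓ = v_i·e·α_i^ℓ, so α_err = S_1/S_0.
  S_0^{−1} = 5^{−1} = 9 (mod 11), so α_err = 5·9 = 45 ≡ 1 = α_3. Error position i = 3.
  Consistency check: S_2/S_1 = 5·9 = 45 ≡ 1 = α_err ✓ (single-error assumption holds).
Step 4: error magnitude e = S_0/v_3 = S_0·∏_{j≠3}(α_3 − α_j) = 5·4 = 20 ≡ 9 (mod 11).
Step 5: correct position 3: c_3 = r_3 − e = 9 − 9 ≡ 0 (mod 11). Hence c = [2, 7, 0, 4, 5].
  Check: interpolating c through the α_i gives m(x) = 8 + 3·x (degree < 2) with m(α_i) = c_i for every i, so c is indeed a codeword.


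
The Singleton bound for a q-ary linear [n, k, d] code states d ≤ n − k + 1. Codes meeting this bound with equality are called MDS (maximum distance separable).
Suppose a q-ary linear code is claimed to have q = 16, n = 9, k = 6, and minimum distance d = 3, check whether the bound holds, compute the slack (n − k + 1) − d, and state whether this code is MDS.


Singleton RHS = n − k + 1 = 4, slack = 1, bound satisfied, not MDS.

Singleton bound: d ≤ n − k + 1.
Here n = 9, k = 6, so n − k + 1 = 4.
Given d = 3, check d ≤ 4: YES.
Slack = (n − k + 1) − d = 1.
The code is NOT MDS (slack = 1 > 0).
Description: the claimed parameters are [9, 6, 3]_16; such a code would be non-MDS.


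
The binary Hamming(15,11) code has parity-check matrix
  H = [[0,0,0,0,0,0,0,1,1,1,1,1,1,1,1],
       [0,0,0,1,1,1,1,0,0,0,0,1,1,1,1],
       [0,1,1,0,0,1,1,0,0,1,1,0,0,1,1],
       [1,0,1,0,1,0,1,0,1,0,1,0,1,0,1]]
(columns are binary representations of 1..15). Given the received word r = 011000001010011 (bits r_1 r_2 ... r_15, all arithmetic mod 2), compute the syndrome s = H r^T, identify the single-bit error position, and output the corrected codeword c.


s = (0, 0, 1, 0)^T, error position = 2, corrected codeword c = 001000001010011

Compute s = H r^T mod 2 one row at a time:
  s_1 = 0 + 1 + 0 + 1 + 0 + 0 + 1 + 1 = 4 ≡ 0 (mod 2).
  s_2 = 0 + 0 + 0 + 0 + 0 + 0 + 1 + 1 = 2 ≡ 0 (mod 2).
  s_3 = 1 + 1 + 0 + 0 + 0 + 1 + 1 + 1 = 5 ≡ 1 (mod 2).
  s_4 = 0 + 1 + 0 + 0 + 1 + 1 + 0 + 1 = 4 ≡ 0 (mod 2).
s = (0, 0, 1, 0)^T — this equals column 2 of H (binary 0010), so error is at position 2.
Correct: flip bit 2 of r = 011000001010011 to get c = 001000001010011.


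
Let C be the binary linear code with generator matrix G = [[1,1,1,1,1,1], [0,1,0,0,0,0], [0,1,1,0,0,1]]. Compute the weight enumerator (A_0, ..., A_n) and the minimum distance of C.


Weight distribution: A_0 = 1, A_1 = 1, A_2 = 1, A_3 = 2, A_4 = 1, A_5 = 1, A_6 = 1. Minimum distance d = 1.

Enumerate all 2^3 = 8 messages m ∈ F_2^3.
For each, compute codeword c = mG in F_2^6, then tally its weight.
  m = 000 → c = 000000, weight = 0.
  m = 100 → c = 111111, weight = 6.
  m = 010 → c = 010000, weight = 1.
  m = 110 → c = 101111, weight = 5.
  m = 001 → c = 011001, weight = 3.
  m = 101 → c = 100110, weight = 3.
  m = 011 → c = 001001, weight = 2.
  m = 111 → c = 110110, weight = 4.
Tally weights:
  weight 0: 1 codewords.
  weight 1: 1 codewords.
  weight 2: 1 codewords.
  weight 3: 2 codewords.
  weight 4: 1 codewords.
  weight 5: 1 codewords.
  weight 6: 1 codewords.
Minimum distance d = smallest w > 0 with A_w > 0 = 1.
Sanity: Σ A_w = 8 = 2^3 = 8 ✓.


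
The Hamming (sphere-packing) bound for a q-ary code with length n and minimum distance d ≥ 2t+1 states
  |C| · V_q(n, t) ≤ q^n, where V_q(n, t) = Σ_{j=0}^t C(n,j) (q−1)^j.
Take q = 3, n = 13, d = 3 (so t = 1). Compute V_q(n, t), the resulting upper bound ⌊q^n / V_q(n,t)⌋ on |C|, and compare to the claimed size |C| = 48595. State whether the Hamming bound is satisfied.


V_q(n, t) = 27, q^n = 1594323, Hamming bound = 59049, |C| = 48595 ≤ bound (satisfied).

Step 1: Compute V_q(n, t) = Σ_{j=0}^1 C(n, j) (q−1)^j.
  j = 0: C(13,0)·(2)^0 = 1·1 = 1.
  j = 1: C(13,1)·(2)^1 = 13·2 = 26.
  V_q(n, t) = 1 + 26 = 27.
Step 2: q^n = 3^13 = 1594323.
Step 3: Hamming bound ⌊q^n / V_q(n,t)⌋ = ⌊1594323/27⌋ = 59049.
Step 4: Compare |C| = 48595 to 59049: satisfied.
The claimed |C| lies below the Hamming bound.


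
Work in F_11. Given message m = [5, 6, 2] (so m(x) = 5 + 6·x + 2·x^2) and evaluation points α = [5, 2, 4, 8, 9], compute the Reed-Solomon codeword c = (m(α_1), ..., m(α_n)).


c = [8, 3, 6, 5, 1]

Message polynomial: m(x) = 5 + 6·x + 2·x^2 (mod 11).
For each evaluation point α_i, compute m(α_i) mod 11:
  α_1 = 5: Horner steps 2 → 5 → 8, so m(5) = 8.
  α_2 = 2: Horner steps 2 → 10 → 3, so m(2) = 3.
  α_3 = 4: Horner steps 2 → 3 → 6, so m(4) = 6.
  α_4 = 8: Horner steps 2 → 0 → 5, so m(8) = 5.
  α_5 = 9: Horner steps 2 → 2 → 1, so m(9) = 1.
Codeword c = [8, 3, 6, 5, 1] ∈ F_11^5.


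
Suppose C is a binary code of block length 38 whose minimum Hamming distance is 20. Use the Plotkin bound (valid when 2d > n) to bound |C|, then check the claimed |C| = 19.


Plotkin bound M ≤ 20; given |C| = 19 ≤ bound (satisfied).

Check applicability: 2d = 40, n = 38.
2d − n = 2 > 0, so Plotkin applies.
Compute d/(2d−n) = 20/2 ≈ 10.0000.
⌊d/(2d−n)⌋ = 10.
Plotkin bound: M ≤ 2·10 = 20.
Given |C| = 19, check: satisfied.
This |C| is below the Plotkin bound.


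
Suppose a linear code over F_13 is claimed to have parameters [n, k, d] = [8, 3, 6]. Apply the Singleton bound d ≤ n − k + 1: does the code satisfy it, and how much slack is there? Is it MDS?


Singleton RHS = n − k + 1 = 6, slack = 0, bound satisfied, MDS.

Singleton bound: d ≤ n − k + 1.
Here n = 8, k = 3, so n − k + 1 = 6.
Given d = 6, check d ≤ 6: YES.
Slack = (n − k + 1) − d = 0.
The code is MDS (slack = 0).
Description: the claimed parameters are [8, 3, 6]_13; such a code would be MDS (meets Singleton bound).


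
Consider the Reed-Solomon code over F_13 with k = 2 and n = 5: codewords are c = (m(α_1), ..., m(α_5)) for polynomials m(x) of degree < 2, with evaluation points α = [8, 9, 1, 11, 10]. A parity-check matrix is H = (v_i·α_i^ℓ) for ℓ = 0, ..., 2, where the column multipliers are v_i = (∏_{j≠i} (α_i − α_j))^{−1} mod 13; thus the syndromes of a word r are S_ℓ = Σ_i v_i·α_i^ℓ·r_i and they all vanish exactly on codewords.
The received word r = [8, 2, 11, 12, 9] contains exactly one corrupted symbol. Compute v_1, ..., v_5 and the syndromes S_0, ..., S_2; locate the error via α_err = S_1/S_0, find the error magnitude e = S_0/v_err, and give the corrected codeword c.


S = (6, 1, 11), error at position 4, error magnitude e = 9, c = [8, 2, 11, 3, 9].

Step 1: column multipliers v_i = (∏_{j≠i}(α_i − α_j))^{−1} mod 13.
  i = 1 (α = 8): (8−9)(8−1)(8−11)(8−10) = (−1)·7·(−3)·(−2) = −42 ≡ 10, so v_1 = 10^{−1} = 4 (mod 13).
  i = 2 (α = 9): (9−8)(9−1)(9−11)(9−10) = 1·8·(−2)·(−1) = 16 ≡ 3, so v_2 = 3^{−1} = 9 (mod 13).
  i = 3 (α = 1): (1−8)(1−9)(1−11)(1−10) = (−7)·(−8)·(−10)·(−9) = 5040 ≡ 9, so v_3 = 9^{−1} = 3 (mod 13).
  i = 4 (α = 11): (11−8)(11−9)(11−1)(11−10) = 3·2·10·1 = 60 ≡ 8, so v_4 = 8^{−1} = 5 (mod 13).
  i = 5 (α = 10): (10−8)(10−9)(10−1)(10−11) = 2·1·9·(−1) = −18 ≡ 8, so v_5 = 8^{−1} = 5 (mod 13).
  v = [4, 9, 3, 5, 5].
Step 2: syndromes of r = [8, 2, 11, 12, 9] (all sums mod 13).
  S_0 = Σ v_i r_i = 4·8 + 9·2 + 3·11 + 5·12 + 5·9 = 188 ≡ 6.
  S_1 = Σ v_i α_i r_i = 4·8·8 + 9·9·2 + 3·1·11 + 5·11·12 + 5·10·9 = 1561 ≡ 1.
  α_i^2 mod 13 = [12, 3, 1, 4, 9].
  S_2 = Σ v_i α_i^2 r_i = 4·12·8 + 9·3·2 + 3·1·11 + 5·4·12 + 5·9·9 = 1116 ≡ 11.
  S = (6, 1, 11) ≠ 0, so r is not a codeword (an error is present).
Step 3: locate the error. For a single error e at position i, S_ℓ = v_i·e·α_i^ℓ, so α_err = S_1/S_0.
  S_0^{−1} = 6^{−1} = 11 (mod 13), so α_err = 1·11 = 11 ≡ 11 = α_4. Error position i = 4.
  Consistency check: S_2/S_1 = 11·1 = 11 ≡ 11 = α_err ✓ (single-error assumption holds).
Step 4: error magnitude e = S_0/v_4 = S_0·∏_{j≠4}(α_4 − α_j) = 6·8 = 48 ≡ 9 (mod 13).
Step 5: correct position 4: c_4 = r_4 − e = 12 − 9 ≡ 3 (mod 13). Hence c = [8, 2, 11, 3, 9].
  Check: interpolating c through the α_i gives m(x) = 4 + 7·x (degree < 2) with m(α_i) = c_i for every i, so c is indeed a codeword.


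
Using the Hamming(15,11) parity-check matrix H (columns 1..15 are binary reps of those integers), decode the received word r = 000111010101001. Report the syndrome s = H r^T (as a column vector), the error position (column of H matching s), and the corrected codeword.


s = (0, 1, 1, 0)^T, error position = 6, corrected codeword c = 000110010101001

Compute s = H r^T mod 2 one row at a time:
  s_1 = 1 + 0 + 1 + 0 + 1 + 0 + 0 + 1 = 4 ≡ 0 (mod 2).
  s_2 = 1 + 1 + 1 + 0 + 1 + 0 + 0 + 1 = 5 ≡ 1 (mod 2).
  s_3 = 0 + 0 + 1 + 0 + 1 + 0 + 0 + 1 = 3 ≡ 1 (mod 2).
  s_4 = 0 + 0 + 1 + 0 + 0 + 0 + 0 + 1 = 2 ≡ 0 (mod 2).
s = (0, 1, 1, 0)^T — this equals column 6 of H (binary 0110), so error is at position 6.
Correct: flip bit 6 of r = 000111010101001 to get c = 000110010101001.


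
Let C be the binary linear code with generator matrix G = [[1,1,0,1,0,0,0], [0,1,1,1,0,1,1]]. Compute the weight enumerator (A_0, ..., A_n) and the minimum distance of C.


Weight distribution: A_0 = 1, A_3 = 1, A_4 = 1, A_5 = 1. Minimum distance d = 3.

Enumerate all 2^2 = 4 messages m ∈ F_2^2.
For each, compute codeword c = mG in F_2^7, then tally its weight.
  m = 00 → c = 0000000, weight = 0.
  m = 10 → c = 1101000, weight = 3.
  m = 01 → c = 0111011, weight = 5.
  m = 11 → c = 1010011, weight = 4.
Tally weights:
  weight 0: 1 codewords.
  weight 3: 1 codewords.
  weight 4: 1 codewords.
  weight 5: 1 codewords.
Minimum distance d = smallest w > 0 with A_w > 0 = 3.
Sanity: Σ A_w = 4 = 2^2 = 4 ✓.


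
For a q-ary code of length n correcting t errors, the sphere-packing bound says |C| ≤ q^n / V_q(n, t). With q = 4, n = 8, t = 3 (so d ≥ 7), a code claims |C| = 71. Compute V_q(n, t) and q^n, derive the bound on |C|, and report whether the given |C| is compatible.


V_q(n, t) = 1789, q^n = 65536, Hamming bound = 36, |C| = 71 > bound (violated).

Step 1: Compute V_q(n, t) = Σ_{j=0}^3 C(n, j) (q−1)^j.
  j = 0: C(8,0)·(3)^0 = 1·1 = 1.
  j = 1: C(8,1)·(3)^1 = 8·3 = 24.
  j = 2: C(8,2)·(3)^2 = 28·9 = 252.
  j = 3: C(8,3)·(3)^3 = 56·27 = 1512.
  V_q(n, t) = 1 + 24 + 252 + 1512 = 1789.
Step 2: q^n = 4^8 = 65536.
Step 3: Hamming bound ⌊q^n / V_q(n,t)⌋ = ⌊65536/1789⌋ = 36.
Step 4: Compare |C| = 71 to 36: violated.
The claimed |C| lies above the Hamming bound, so no 4-ary code of length 8 with d ≥ 7 can have 71 codewords.


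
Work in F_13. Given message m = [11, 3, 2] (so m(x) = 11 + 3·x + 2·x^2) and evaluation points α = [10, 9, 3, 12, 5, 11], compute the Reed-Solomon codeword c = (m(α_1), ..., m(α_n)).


c = [7, 5, 12, 10, 11, 0]

Message polynomial: m(x) = 11 + 3·x + 2·x^2 (mod 13).
For each evaluation point α_i, compute m(α_i) mod 13:
  α_1 = 10: Horner steps 2 → 10 → 7, so m(10) = 7.
  α_2 = 9: Horner steps 2 → 8 → 5, so m(9) = 5.
  α_3 = 3: Horner steps 2 → 9 → 12, so m(3) = 12.
  α_4 = 12: Horner steps 2 → 1 → 10, so m(12) = 10.
  α_5 = 5: Horner steps 2 → 0 → 11, so m(5) = 11.
  α_6 = 11: Horner steps 2 → 12 → 0, so m(11) = 0.
Codeword c = [7, 5, 12, 10, 11, 0] ∈ F_13^6.


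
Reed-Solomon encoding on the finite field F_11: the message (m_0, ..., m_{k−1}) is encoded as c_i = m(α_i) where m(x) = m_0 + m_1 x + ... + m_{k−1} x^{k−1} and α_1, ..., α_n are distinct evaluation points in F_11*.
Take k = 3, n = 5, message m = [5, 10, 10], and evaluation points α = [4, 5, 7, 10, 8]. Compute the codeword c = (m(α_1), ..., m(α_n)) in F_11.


c = [7, 8, 4, 5, 10]

Message polynomial: m(x) = 5 + 10·x + 10·x^2 (mod 11).
For each evaluation point α_i, compute m(α_i) mod 11:
  α_1 = 4: Horner steps 10 → 6 → 7, so m(4) = 7.
  α_2 = 5: Horner steps 10 → 5 → 8, so m(5) = 8.
  α_3 = 7: Horner steps 10 → 3 → 4, so m(7) = 4.
  α_4 = 10: Horner steps 10 → 0 → 5, so m(10) = 5.
  α_5 = 8: Horner steps 10 → 2 → 10, so m(8) = 10.
Codeword c = [7, 8, 4, 5, 10] ∈ F_11^5.


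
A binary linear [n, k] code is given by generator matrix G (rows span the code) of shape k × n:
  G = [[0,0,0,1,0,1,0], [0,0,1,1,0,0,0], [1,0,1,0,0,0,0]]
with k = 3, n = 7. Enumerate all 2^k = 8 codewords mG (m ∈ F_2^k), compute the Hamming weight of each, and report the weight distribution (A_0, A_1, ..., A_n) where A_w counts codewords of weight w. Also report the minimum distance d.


Weight distribution: A_0 = 1, A_2 = 6, A_4 = 1. Minimum distance d = 2.

Enumerate all 2^3 = 8 messages m ∈ F_2^3.
For each, compute codeword c = mG in F_2^7, then tally its weight.
  m = 000 → c = 0000000, weight = 0.
  m = 100 → c = 0001010, weight = 2.
  m = 010 → c = 0011000, weight = 2.
  m = 110 → c = 0010010, weight = 2.
  m = 001 → c = 1010000, weight = 2.
  m = 101 → c = 1011010, weight = 4.
  m = 011 → c = 1001000, weight = 2.
  m = 111 → c = 1000010, weight = 2.
Tally weights:
  weight 0: 1 codewords.
  weight 2: 6 codewords.
  weight 4: 1 codewords.
Minimum distance d = smallest w > 0 with A_w > 0 = 2.
Sanity: Σ A_w = 8 = 2^3 = 8 ✓.


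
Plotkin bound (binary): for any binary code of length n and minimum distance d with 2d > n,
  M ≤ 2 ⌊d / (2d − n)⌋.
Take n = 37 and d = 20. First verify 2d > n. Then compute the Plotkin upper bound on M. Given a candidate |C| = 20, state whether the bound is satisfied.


Plotkin bound M ≤ 12; given |C| = 20 > bound (violated).

Check applicability: 2d = 40, n = 37.
2d − n = 3 > 0, so Plotkin applies.
Compute d/(2d−n) = 20/3 ≈ 6.6667.
⌊d/(2d−n)⌋ = 6.
Plotkin bound: M ≤ 2·6 = 12.
Given |C| = 20, check: VIOLATED.
This |C| is above the Plotkin bound, so no binary code with n = 37, d = 20 and 20 codewords exists.


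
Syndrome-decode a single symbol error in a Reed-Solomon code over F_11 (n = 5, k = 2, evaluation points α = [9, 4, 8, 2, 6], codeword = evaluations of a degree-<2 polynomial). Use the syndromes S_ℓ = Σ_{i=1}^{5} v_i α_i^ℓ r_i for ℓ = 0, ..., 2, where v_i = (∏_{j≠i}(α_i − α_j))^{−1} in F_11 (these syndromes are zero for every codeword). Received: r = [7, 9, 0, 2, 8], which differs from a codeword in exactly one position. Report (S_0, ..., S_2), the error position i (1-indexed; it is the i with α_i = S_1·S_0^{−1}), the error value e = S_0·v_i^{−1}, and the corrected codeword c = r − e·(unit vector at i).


S = (6, 2, 8), error at position 2, error magnitude e = 4, c = [7, 5, 0, 2, 8].

Step 1: column multipliers v_i = (∏_{j≠i}(α_i − α_j))^{−1} mod 11.
  i = 1 (α = 9): (9−4)(9−8)(9−2)(9−6) = 5·1·7·3 = 105 ≡ 6, so v_1 = 6^{−1} = 2 (mod 11).
  i = 2 (α = 4): (4−9)(4−8)(4−2)(4−6) = (−5)·(−4)·2·(−2) = −80 ≡ 8, so v_2 = 8^{−1} = 7 (mod 11).
  i = 3 (α = 8): (8−9)(8−4)(8−2)(8−6) = (−1)·4·6·2 = −48 ≡ 7, so v_3 = 7^{−1} = 8 (mod 11).
  i = 4 (α = 2): (2−9)(2−4)(2−8)(2−6) = (−7)·(−2)·(−6)·(−4) = 336 ≡ 6, so v_4 = 6^{−1} = 2 (mod 11).
  i = 5 (α = 6): (6−9)(6−4)(6−8)(6−2) = (−3)·2·(−2)·4 = 48 ≡ 4, so v_5 = 4^{−1} = 3 (mod 11).
  v = [2, 7, 8, 2, 3].
Step 2: syndromes of r = [7, 9, 0, 2, 8] (all sums mod 11).
  S_0 = Σ v_i r_i = 2·7 + 7·9 + 8·0 + 2·2 + 3·8 = 105 ≡ 6.
  S_1 = Σ v_i α_i r_i = 2·9·7 + 7·4·9 + 8·8·0 + 2·2·2 + 3·6·8 = 530 ≡ 2.
  α_i^2 mod 11 = [4, 5, 9, 4, 3].
  S_2 = Σ v_i α_i^2 r_i = 2·4·7 + 7·5·9 + 8·9·0 + 2·4·2 + 3·3·8 = 459 ≡ 8.
  S = (6, 2, 8) ≠ 0, so r is not a codeword (an error is present).
Step 3: locate the error. For a single error e at position i, S_ℓ = v_i·e·α_i^ℓ, so α_err = S_1/S_0.
  S_0^{−1} = 6^{−1} = 2 (mod 11), so α_err = 2·2 = 4 ≡ 4 = α_2. Error position i = 2.
  Consistency check: S_2/S_1 = 8·6 = 48 ≡ 4 = α_err ✓ (single-error assumption holds).
Step 4: error magnitude e = S_0/v_2 = S_0·∏_{j≠2}(α_2 − α_j) = 6·8 = 48 ≡ 4 (mod 11).
Step 5: correct position 2: c_2 = r_2 − e = 9 − 4 ≡ 5 (mod 11). Hence c = [7, 5, 0, 2, 8].
  Check: interpolating c through the α_i gives m(x) = 10 + 7·x (degree < 2) with m(α_i) = c_i for every i, so c is indeed a codeword.


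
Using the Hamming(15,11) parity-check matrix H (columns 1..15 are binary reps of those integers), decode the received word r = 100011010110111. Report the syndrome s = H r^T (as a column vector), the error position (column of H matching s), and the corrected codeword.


s = (0, 1, 1, 1)^T, error position = 7, corrected codeword c = 100011110110111

Compute s = H r^T mod 2 one row at a time:
  s_1 = 1 + 0 + 1 + 1 + 0 + 1 + 1 + 1 = 6 ≡ 0 (mod 2).
  s_2 = 0 + 1 + 1 + 0 + 0 + 1 + 1 + 1 = 5 ≡ 1 (mod 2).
  s_3 = 0 + 0 + 1 + 0 + 1 + 1 + 1 + 1 = 5 ≡ 1 (mod 2).
  s_4 = 1 + 0 + 1 + 0 + 0 + 1 + 1 + 1 = 5 ≡ 1 (mod 2).
s = (0, 1, 1, 1)^T — this equals column 7 of H (binary 0111), so error is at position 7.
Correct: flip bit 7 of r = 100011010110111 to get c = 100011110110111.


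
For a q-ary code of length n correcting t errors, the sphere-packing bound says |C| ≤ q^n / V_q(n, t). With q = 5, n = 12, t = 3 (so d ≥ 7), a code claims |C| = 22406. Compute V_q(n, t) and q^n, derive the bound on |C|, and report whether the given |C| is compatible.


V_q(n, t) = 15185, q^n = 244140625, Hamming bound = 16077, |C| = 22406 > bound (violated).

Step 1: Compute V_q(n, t) = Σ_{j=0}^3 C(n, j) (q−1)^j.
  j = 0: C(12,0)·(4)^0 = 1·1 = 1.
  j = 1: C(12,1)·(4)^1 = 12·4 = 48.
  j = 2: C(12,2)·(4)^2 = 66·16 = 1056.
  j = 3: C(12,3)·(4)^3 = 220·64 = 14080.
  V_q(n, t) = 1 + 48 + 1056 + 14080 = 15185.
Step 2: q^n = 5^12 = 244140625.
Step 3: Hamming bound ⌊q^n / V_q(n,t)⌋ = ⌊244140625/15185⌋ = 16077.
Step 4: Compare |C| = 22406 to 16077: violated.
The claimed |C| lies above the Hamming bound, so no 5-ary code of length 12 with d ≥ 7 can have 22406 codewords.
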